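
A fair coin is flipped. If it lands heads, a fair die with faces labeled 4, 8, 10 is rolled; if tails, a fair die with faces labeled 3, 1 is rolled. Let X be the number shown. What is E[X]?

14/3

E[X | heads] = (4+8+10)/3 = 22/3.
E[X | tails] = (3+1)/2 = 2.
By the law of total expectation,
E[X] = (1/2)·(22/3) + (1/2)·(2) = 14/3.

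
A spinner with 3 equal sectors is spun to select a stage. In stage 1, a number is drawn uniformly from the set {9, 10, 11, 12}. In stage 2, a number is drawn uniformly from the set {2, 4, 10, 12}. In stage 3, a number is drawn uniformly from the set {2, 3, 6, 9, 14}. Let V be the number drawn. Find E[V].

E[V | stage 1] = (9+10+11+12)/4 = 21/2.
E[V | stage 2] = (2+4+10+12)/4 = 7.
E[V | stage 3] = (2+3+6+9+14)/5 = 34/5.
E[V] = (1/3)·(21/2) + (1/3)·(7) + (1/3)·(34/5) = 81/10.

81/10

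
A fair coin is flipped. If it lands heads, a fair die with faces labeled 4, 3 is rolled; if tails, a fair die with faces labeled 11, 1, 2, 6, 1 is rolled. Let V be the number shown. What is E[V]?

E[V | heads] = (4+3)/2 = 7/2.
E[V | tails] = (11+1+2+6+1)/5 = 21/5.
E[V] = (1/2)·(7/2) + (1/2)·(21/5) = 77/20.

77/20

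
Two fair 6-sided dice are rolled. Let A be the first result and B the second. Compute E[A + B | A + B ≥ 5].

116/15

P(A + B ≥ 5) = 5/6.
Summing (A+B)·P(x,y) over outcomes with A + B ≥ 5 gives 58/9.
E[A + B | A + B ≥ 5] = (58/9) / (5/6) = 116/15.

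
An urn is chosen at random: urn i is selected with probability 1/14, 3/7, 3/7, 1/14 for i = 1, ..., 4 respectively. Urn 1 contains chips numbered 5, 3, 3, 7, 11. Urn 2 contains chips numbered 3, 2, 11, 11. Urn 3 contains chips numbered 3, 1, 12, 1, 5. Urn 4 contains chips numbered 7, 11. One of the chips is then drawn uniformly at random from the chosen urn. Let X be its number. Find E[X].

817/140

E[X | urn 1] = (5+3+3+7+11)/5 = 29/5.
E[X | urn 2] = (3+2+11+11)/4 = 27/4.
E[X | urn 3] = (3+1+12+1+5)/5 = 22/5.
E[X | urn 4] = (7+11)/2 = 9.
E[X] = (1/14)·(29/5) + (3/7)·(27/4) + (3/7)·(22/5) + (1/14)·(9) = 817/140.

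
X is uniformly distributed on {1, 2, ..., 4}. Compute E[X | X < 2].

Given X < 2, X is equally likely to be any of {1}.
E[X | X < 2] = (1) / 1 = 1.

1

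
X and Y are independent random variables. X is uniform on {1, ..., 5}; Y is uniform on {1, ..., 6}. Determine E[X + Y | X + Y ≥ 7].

P(X + Y ≥ 7) = 1/2.
Summing (X+Y)·P(x,y) over outcomes with X + Y ≥ 7 gives 25/6.
E[X + Y | X + Y ≥ 7] = (25/6) / (1/2) = 25/3.

25/3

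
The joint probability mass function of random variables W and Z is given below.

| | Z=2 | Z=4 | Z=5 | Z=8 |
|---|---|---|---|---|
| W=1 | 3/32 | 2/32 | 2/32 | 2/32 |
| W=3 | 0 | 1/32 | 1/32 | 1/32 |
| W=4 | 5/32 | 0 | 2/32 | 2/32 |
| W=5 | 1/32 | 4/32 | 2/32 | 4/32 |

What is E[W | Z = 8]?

11/3

P(Z = 8) = 9/32.
Σ W·P over the event = 1·(2/32) + 3·(1/32) + 4·(2/32) + 5·(4/32) = 33/32.
E[W | Z = 8] = (33/32) / (9/32) = 11/3.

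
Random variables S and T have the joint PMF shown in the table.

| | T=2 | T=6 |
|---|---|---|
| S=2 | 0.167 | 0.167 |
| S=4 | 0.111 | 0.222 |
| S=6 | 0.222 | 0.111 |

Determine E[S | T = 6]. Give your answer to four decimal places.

P(T = 6) = 0.500.
Σ S·P over the event = 2·(0.167) + 4·(0.222) + 6·(0.111) = 1.888.
E[S | T = 6] = (1.888) / (0.500) = 3.7760.

3.7760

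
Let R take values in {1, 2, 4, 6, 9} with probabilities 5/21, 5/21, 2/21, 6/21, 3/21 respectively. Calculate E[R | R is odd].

4

P(R is odd) = 8/21.
Σ over the event: 1·5/21 + 9·1/7 = 32/21.
E[R | R is odd] = (32/21) / (8/21) = 4.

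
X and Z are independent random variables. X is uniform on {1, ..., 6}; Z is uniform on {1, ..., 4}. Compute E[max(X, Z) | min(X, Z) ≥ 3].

37/8

Outcomes with min(X, Z) ≥ 3: (3,3), (3,4), (4,3), (4,4), (5,3), (5,4), (6,3), (6,4), each with probability 1/24.
E[max(X, Z) | min(X, Z) ≥ 3] = (3 + 4 + 4 + 4 + 5 + 5 + 6 + 6) / 8 = 37/8.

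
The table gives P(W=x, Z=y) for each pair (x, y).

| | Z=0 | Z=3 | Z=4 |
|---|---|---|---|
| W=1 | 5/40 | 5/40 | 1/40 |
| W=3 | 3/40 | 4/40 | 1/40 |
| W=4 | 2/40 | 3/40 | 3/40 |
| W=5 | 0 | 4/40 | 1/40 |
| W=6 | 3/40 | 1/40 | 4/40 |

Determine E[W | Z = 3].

P(Z = 3) = 17/40.
Σ W·P over the event = 1·(5/40) + 3·(4/40) + 4·(3/40) + 5·(4/40) + 6·(1/40) = 11/8.
E[W | Z = 3] = (11/8) / (17/40) = 55/17.

55/17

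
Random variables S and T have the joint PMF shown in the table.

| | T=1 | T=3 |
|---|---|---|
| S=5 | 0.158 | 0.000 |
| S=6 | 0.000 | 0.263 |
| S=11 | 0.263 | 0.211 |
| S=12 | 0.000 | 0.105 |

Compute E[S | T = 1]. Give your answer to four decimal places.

P(T = 1) = 0.421.
Σ S·P over the event = 5·(0.158) + 11·(0.263) = 3.683.
E[S | T = 1] = (3.683) / (0.421) = 8.7482.

8.7482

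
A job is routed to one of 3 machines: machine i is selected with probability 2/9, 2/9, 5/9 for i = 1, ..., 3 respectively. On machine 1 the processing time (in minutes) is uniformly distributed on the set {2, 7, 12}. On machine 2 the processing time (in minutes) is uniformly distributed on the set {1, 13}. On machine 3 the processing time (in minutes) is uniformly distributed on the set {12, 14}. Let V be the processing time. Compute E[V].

31/3

E[V | machine 1] = (2+7+12)/3 = 7.
E[V | machine 2] = (1+13)/2 = 7.
E[V | machine 3] = (12+14)/2 = 13.
E[V] = (2/9)·(7) + (2/9)·(7) + (5/9)·(13) = 31/3.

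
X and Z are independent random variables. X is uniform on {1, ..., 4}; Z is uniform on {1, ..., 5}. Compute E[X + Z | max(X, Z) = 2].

10/3

Outcomes with max(X, Z) = 2: (1,2), (2,1), (2,2), each with probability 1/20.
E[X + Z | max(X, Z) = 2] = (3 + 3 + 4) / 3 = 10/3.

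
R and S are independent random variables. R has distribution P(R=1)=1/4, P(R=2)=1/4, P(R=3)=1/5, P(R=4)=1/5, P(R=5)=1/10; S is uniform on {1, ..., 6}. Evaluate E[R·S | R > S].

22/3

P(R > S) = 11/40.
Summing RS·P(x,y) over outcomes with R > S gives 121/60.
E[R·S | R > S] = (121/60) / (11/40) = 22/3.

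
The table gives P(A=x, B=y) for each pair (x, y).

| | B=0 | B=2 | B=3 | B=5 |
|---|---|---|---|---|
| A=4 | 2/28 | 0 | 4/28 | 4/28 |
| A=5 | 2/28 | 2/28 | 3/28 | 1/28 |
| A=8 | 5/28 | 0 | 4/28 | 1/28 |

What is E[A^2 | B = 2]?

P(B = 2) = 1/14.
Σ A^2·P over the event = 25·(2/28) = 25/14.
E[A^2 | B = 2] = (25/14) / (1/14) = 25.

25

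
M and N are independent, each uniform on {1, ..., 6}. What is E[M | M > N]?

14/3

P(M > N) = 5/12.
Summing M·P(x,y) over outcomes with M > N gives 35/18.
E[M | M > N] = (35/18) / (5/12) = 14/3.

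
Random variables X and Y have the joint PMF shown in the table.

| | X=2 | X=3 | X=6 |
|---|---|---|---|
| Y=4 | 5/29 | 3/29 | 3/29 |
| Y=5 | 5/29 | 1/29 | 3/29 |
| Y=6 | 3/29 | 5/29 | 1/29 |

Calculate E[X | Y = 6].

3

P(Y = 6) = 9/29.
Σ X·P over the event = 2·(3/29) + 3·(5/29) + 6·(1/29) = 27/29.
E[X | Y = 6] = (27/29) / (9/29) = 3.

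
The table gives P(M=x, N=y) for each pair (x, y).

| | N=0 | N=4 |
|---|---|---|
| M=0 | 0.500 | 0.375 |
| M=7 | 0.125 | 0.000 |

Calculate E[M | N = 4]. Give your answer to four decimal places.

P(N = 4) = 0.375.
Summing M·P(M=x,N=y) over the conditioning event gives 0.000.
E[M | N = 4] = (0.000) / (0.375) = 0.0000.

0.0000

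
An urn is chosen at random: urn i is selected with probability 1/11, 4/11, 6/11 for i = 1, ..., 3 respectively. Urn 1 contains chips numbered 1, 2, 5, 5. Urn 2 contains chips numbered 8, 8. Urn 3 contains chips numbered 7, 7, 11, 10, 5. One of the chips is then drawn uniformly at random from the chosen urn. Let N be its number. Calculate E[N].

E[N | urn 1] = (1+2+5+5)/4 = 13/4.
E[N | urn 2] = (8+8)/2 = 8.
E[N | urn 3] = (7+7+11+10+5)/5 = 8.
E[N] = (1/11)·(13/4) + (4/11)·(8) + (6/11)·(8) = 333/44.

333/44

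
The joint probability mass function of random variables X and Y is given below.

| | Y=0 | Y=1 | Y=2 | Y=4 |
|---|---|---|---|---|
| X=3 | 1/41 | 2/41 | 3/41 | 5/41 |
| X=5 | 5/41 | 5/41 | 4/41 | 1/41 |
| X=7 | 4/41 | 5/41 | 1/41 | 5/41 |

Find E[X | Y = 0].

28/5

P(Y = 0) = 10/41.
Σ X·P over the event = 3·(1/41) + 5·(5/41) + 7·(4/41) = 56/41.
E[X | Y = 0] = (56/41) / (10/41) = 28/5.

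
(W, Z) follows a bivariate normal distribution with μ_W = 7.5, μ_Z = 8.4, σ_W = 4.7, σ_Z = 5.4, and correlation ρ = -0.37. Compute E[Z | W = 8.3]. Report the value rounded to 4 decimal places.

8.0599

E[Z | W=x] = μ_Z + ρ(σ_Z/σ_W)(x − μ_W) for jointly normal variables.
E[Z | W=8.3] = 8.4 + (-0.37)·(5.4/4.7)·(8.3 − (7.5)) = 8.4 + (-0.42511)·(0.8) = 8.0599.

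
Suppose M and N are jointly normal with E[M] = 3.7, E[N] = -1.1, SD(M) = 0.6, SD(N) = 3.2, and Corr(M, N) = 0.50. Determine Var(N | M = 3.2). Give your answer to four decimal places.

7.6800

Var(N | M=x) = (1 − ρ²)·σ_N².
Var(N | M=3.2) = (3.2)²·(1 − (0.50)²) = 10.24·0.75 = 7.6800.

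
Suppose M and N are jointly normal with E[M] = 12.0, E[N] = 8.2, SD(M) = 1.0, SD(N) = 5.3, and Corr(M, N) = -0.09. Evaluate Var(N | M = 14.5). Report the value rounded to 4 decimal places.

Var(N | M=x) = (1 − ρ²)·σ_N².
Var(N | M=14.5) = (5.3)²·(1 − (-0.09)²) = 28.09·0.9919 = 27.8625.

27.8625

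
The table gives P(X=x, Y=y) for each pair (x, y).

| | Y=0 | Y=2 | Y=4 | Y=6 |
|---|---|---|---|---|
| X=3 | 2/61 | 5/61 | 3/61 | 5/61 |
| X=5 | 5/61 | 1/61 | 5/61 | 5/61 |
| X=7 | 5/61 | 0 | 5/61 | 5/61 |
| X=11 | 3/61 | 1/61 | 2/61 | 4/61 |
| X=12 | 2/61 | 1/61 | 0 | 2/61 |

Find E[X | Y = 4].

P(Y = 4) = 15/61.
Σ X·P over the event = 3·(3/61) + 5·(5/61) + 7·(5/61) + 11·(2/61) = 91/61.
E[X | Y = 4] = (91/61) / (15/61) = 91/15.

91/15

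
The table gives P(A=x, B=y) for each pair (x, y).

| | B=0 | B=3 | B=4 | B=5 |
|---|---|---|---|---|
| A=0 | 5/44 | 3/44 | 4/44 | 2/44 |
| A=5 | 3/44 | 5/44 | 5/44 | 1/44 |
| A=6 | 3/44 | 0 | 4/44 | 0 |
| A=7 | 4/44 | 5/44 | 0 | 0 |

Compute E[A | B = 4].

P(B = 4) = 13/44.
Summing A·P(A=x,B=y) over the conditioning event gives 49/44.
E[A | B = 4] = (49/44) / (13/44) = 49/13.

49/13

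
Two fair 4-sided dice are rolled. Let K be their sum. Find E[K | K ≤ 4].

P(K ≤ 4) = 3/8.
Σ over the event: 2·1/16 + 3·1/8 + 4·3/16 = 5/4.
E[K | K ≤ 4] = (5/4) / (3/8) = 10/3.

10/3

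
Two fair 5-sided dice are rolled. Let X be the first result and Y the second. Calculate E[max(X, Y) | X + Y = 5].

7/2

P(X + Y = 5) = 4/25.
Summing max(X,Y)·P(x,y) over outcomes with X + Y = 5 gives 14/25.
E[max(X, Y) | X + Y = 5] = (14/25) / (4/25) = 7/2.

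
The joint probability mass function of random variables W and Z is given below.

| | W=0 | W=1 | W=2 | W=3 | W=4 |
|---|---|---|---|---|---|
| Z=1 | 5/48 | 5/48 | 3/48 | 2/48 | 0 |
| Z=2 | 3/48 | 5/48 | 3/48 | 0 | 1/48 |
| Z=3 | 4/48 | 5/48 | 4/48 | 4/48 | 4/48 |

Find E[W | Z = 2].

5/4

P(Z = 2) = 1/4.
Σ W·P over the event = 0·(3/48) + 1·(5/48) + 2·(3/48) + 4·(1/48) = 5/16.
E[W | Z = 2] = (5/16) / (1/4) = 5/4.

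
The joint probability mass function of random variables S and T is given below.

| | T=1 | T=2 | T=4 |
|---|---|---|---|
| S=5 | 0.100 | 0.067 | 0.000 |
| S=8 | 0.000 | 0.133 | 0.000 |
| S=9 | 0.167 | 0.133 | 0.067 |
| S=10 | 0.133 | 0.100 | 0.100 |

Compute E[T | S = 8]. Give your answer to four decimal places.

P(S = 8) = 0.133.
Σ T·P over the event = 2·(0.133) = 0.266.
E[T | S = 8] = (0.266) / (0.133) = 2.0000.

2.0000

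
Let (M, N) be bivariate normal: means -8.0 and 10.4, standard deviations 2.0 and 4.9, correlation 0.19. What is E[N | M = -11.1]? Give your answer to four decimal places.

The regression of N on M has slope ρ·σ_N/σ_M and passes through (μ_M, μ_N).
E[N | M=-11.1] = 10.4 + (0.19)·(4.9/2.0)·(-11.1 − (-8.0)) = 10.4 + (0.4655)·(-3.1) = 8.9570.

8.9570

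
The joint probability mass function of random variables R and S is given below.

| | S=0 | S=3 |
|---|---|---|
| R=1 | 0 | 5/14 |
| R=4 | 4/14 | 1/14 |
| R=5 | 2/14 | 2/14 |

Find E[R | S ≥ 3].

P(S ≥ 3) = 4/7.
Σ R·P over the event = 1·(5/14) + 4·(1/14) + 5·(2/14) = 19/14.
E[R | S ≥ 3] = (19/14) / (4/7) = 19/8.

19/8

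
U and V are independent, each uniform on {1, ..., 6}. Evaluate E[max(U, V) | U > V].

P(U > V) = 5/12.
Summing max(U,V)·P(x,y) over outcomes with U > V gives 35/18.
E[max(U, V) | U > V] = (35/18) / (5/12) = 14/3.

14/3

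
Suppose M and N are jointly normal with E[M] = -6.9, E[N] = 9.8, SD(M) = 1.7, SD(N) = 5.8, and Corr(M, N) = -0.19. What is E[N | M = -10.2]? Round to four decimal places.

For a bivariate normal, E[N | M=x] = μ_N + ρ·(σ_N/σ_M)·(x − μ_M).
E[N | M=-10.2] = 9.8 + (-0.19)·(5.8/1.7)·(-10.2 − (-6.9)) = 9.8 + (-0.64824)·(-3.3) = 11.9392.

11.9392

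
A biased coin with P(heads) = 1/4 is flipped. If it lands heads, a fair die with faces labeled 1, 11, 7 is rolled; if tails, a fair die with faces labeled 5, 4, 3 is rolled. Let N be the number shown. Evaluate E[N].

E[N | heads] = (1+11+7)/3 = 19/3.
E[N | tails] = (5+4+3)/3 = 4.
By the law of total expectation,
E[N] = (1/4)·(19/3) + (3/4)·(4) = 55/12.

55/12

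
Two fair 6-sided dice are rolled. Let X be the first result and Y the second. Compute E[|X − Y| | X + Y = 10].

4/3

Outcomes with X + Y = 10: (4,6), (5,5), (6,4), each with probability 1/36.
E[|X − Y| | X + Y = 10] = (2 + 0 + 2) / 3 = 4/3.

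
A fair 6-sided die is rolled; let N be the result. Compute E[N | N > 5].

6

Given N > 5, N is equally likely to be any of {6}.
E[N | N > 5] = (6) / 1 = 6.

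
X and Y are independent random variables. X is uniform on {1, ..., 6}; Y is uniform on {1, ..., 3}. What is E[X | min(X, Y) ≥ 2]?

P(min(X, Y) ≥ 2) = 5/9.
Summing X·P(x,y) over outcomes with min(X, Y) ≥ 2 gives 20/9.
E[X | min(X, Y) ≥ 2] = (20/9) / (5/9) = 4.

4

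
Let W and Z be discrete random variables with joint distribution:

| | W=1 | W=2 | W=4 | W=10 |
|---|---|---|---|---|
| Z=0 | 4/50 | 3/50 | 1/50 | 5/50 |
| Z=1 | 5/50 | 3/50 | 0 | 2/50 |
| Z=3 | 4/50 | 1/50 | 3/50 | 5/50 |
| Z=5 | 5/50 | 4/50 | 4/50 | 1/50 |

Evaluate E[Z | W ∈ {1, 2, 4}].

97/37

P(W ∈ {1, 2, 4}) = 37/50.
Summing Z·P(W=x,Z=y) over the conditioning event gives 97/50.
E[Z | W ∈ {1, 2, 4}] = (97/50) / (37/50) = 97/37.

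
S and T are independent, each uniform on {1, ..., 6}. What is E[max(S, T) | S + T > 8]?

57/10

Outcomes with S + T > 8: (3,6), (4,5), (4,6), (5,4), (5,5), (5,6), (6,3), (6,4), (6,5), (6,6), each with probability 1/36.
E[max(S, T) | S + T > 8] = (6 + 5 + 6 + 5 + 5 + 6 + 6 + 6 + 6 + 6) / 10 = 57/10.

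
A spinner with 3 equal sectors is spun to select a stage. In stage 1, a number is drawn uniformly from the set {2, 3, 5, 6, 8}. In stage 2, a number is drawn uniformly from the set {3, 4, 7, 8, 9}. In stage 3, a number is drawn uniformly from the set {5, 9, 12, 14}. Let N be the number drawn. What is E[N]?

E[N | stage 1] = (2+3+5+6+8)/5 = 24/5.
E[N | stage 2] = (3+4+7+8+9)/5 = 31/5.
E[N | stage 3] = (5+9+12+14)/4 = 10.
E[N] = (1/3)·(24/5) + (1/3)·(31/5) + (1/3)·(10) = 7.

7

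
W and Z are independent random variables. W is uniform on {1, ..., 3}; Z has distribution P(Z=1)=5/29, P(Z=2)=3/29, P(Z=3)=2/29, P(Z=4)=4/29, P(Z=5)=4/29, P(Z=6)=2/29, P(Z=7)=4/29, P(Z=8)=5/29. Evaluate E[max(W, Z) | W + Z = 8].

P(W + Z = 8) = 10/87.
Summing max(W,Z)·P(x,y) over outcomes with W + Z = 8 gives 20/29.
E[max(W, Z) | W + Z = 8] = (20/29) / (10/87) = 6.

6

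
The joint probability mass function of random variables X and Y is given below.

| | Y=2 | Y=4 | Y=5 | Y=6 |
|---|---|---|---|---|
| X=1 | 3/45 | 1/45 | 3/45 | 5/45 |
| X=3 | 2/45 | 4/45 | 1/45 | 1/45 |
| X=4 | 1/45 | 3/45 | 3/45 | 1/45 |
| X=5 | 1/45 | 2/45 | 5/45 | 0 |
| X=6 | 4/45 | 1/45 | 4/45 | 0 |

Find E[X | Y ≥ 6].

12/7

P(Y ≥ 6) = 7/45.
Σ X·P over the event = 1·(5/45) + 3·(1/45) + 4·(1/45) = 4/15.
E[X | Y ≥ 6] = (4/15) / (7/45) = 12/7.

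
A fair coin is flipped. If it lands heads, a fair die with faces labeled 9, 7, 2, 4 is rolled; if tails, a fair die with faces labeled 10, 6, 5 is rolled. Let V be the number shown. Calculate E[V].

E[V | heads] = (9+7+2+4)/4 = 11/2.
E[V | tails] = (10+6+5)/3 = 7.
E[V] = (1/2)·(11/2) + (1/2)·(7) = 25/4.

25/4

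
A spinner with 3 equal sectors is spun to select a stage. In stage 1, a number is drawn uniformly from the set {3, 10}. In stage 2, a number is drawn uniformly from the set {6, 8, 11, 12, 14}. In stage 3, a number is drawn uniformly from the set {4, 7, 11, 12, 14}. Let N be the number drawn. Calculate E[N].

263/30

E[N | stage 1] = (3+10)/2 = 13/2.
E[N | stage 2] = (6+8+11+12+14)/5 = 51/5.
E[N | stage 3] = (4+7+11+12+14)/5 = 48/5.
E[N] = (1/3)·(13/2) + (1/3)·(51/5) + (1/3)·(48/5) = 263/30.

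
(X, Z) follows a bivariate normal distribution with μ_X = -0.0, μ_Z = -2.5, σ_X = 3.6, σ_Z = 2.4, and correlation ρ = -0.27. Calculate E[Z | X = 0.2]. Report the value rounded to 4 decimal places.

-2.5360

The regression of Z on X has slope ρ·σ_Z/σ_X and passes through (μ_X, μ_Z).
E[Z | X=0.2] = -2.5 + (-0.27)·(2.4/3.6)·(0.2 − (-0.0)) = -2.5 + (-0.18)·(0.2) = -2.5360.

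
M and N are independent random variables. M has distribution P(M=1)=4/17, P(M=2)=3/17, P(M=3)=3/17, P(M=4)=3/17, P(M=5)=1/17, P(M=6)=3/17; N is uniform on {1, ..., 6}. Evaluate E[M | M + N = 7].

P(M + N = 7) = 1/6.
Summing M·P(x,y) over outcomes with M + N = 7 gives 9/17.
E[M | M + N = 7] = (9/17) / (1/6) = 54/17.

54/17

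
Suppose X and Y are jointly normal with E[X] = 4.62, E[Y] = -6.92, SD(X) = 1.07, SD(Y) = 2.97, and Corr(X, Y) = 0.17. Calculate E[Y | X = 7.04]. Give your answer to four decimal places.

For a bivariate normal, E[Y | X=x] = μ_Y + ρ·(σ_Y/σ_X)·(x − μ_X).
E[Y | X=7.04] = -6.92 + (0.17)·(2.97/1.07)·(7.04 − (4.62)) = -6.92 + (0.47187)·(2.42) = -5.7781.

-5.7781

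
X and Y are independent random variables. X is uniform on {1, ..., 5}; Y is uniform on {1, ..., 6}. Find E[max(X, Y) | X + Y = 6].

21/5

Outcomes with X + Y = 6: (1,5), (2,4), (3,3), (4,2), (5,1), each with probability 1/30.
E[max(X, Y) | X + Y = 6] = (5 + 4 + 3 + 4 + 5) / 5 = 21/5.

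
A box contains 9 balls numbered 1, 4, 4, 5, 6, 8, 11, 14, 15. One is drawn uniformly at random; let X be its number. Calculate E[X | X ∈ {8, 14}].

11

P(X ∈ {8, 14}) = 2/9.
Σ over the event: 8·1/9 + 14·1/9 = 22/9.
E[X | X ∈ {8, 14}] = (22/9) / (2/9) = 11.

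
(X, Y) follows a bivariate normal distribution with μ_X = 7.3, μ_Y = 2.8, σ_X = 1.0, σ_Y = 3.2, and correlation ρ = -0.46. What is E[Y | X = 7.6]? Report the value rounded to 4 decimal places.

2.3584

The regression of Y on X has slope ρ·σ_Y/σ_X and passes through (μ_X, μ_Y).
E[Y | X=7.6] = 2.8 + (-0.46)·(3.2/1.0)·(7.6 − (7.3)) = 2.8 + (-1.472)·(0.3) = 2.3584.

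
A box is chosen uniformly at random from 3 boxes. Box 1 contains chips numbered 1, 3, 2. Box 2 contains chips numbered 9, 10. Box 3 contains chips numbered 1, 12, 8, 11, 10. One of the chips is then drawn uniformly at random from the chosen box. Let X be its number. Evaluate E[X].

E[X | box 1] = (1+3+2)/3 = 2.
E[X | box 2] = (9+10)/2 = 19/2.
E[X | box 3] = (1+12+8+11+10)/5 = 42/5.
By the law of total expectation,
E[X] = (1/3)·(2) + (1/3)·(19/2) + (1/3)·(42/5) = 199/30.

199/30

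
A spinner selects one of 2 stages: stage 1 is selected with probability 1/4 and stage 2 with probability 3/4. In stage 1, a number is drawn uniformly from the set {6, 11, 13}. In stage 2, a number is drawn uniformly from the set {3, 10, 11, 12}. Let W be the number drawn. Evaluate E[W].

E[W | stage 1] = (6+11+13)/3 = 10.
E[W | stage 2] = (3+10+11+12)/4 = 9.
By the law of total expectation,
E[W] = (1/4)·(10) + (3/4)·(9) = 37/4.

37/4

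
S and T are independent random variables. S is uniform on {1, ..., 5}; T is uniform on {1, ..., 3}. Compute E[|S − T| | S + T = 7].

Outcomes with S + T = 7: (4,3), (5,2), each with probability 1/15.
E[|S − T| | S + T = 7] = (1 + 3) / 2 = 2.

2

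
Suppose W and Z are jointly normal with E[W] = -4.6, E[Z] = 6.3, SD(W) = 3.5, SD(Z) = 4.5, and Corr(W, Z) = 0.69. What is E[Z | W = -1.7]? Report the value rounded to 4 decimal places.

8.8727

The regression of Z on W has slope ρ·σ_Z/σ_W and passes through (μ_W, μ_Z).
E[Z | W=-1.7] = 6.3 + (0.69)·(4.5/3.5)·(-1.7 − (-4.6)) = 6.3 + (0.88714)·(2.9) = 8.8727.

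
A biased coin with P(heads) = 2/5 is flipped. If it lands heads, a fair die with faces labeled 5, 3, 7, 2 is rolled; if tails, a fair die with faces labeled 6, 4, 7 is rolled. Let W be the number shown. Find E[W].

E[W | heads] = (5+3+7+2)/4 = 17/4.
E[W | tails] = (6+4+7)/3 = 17/3.
E[W] = (2/5)·(17/4) + (3/5)·(17/3) = 51/10.

51/10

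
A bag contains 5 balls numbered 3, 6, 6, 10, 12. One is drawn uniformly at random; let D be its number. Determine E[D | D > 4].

P(D > 4) = 4/5.
Σ over the event: 6·2/5 + 10·1/5 + 12·1/5 = 34/5.
E[D | D > 4] = (34/5) / (4/5) = 17/2.

17/2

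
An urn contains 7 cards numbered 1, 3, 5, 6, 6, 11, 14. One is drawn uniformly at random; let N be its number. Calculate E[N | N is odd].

5

P(N is odd) = 4/7.
Σ over the event: 1·1/7 + 3·1/7 + 5·1/7 + 11·1/7 = 20/7.
E[N | N is odd] = (20/7) / (4/7) = 5.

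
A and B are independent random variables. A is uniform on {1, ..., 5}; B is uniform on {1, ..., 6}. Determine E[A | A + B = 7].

3

Outcomes with A + B = 7: (1,6), (2,5), (3,4), (4,3), (5,2), each with probability 1/30.
E[A | A + B = 7] = (1 + 2 + 3 + 4 + 5) / 5 = 3.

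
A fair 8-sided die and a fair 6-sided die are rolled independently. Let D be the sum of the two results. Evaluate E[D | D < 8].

16/3

P(D < 8) = 7/16.
Σ over the event: 2·1/48 + 3·1/24 + 4·1/16 + 5·1/12 + 6·5/48 + 7·1/8 = 7/3.
E[D | D < 8] = (7/3) / (7/16) = 16/3.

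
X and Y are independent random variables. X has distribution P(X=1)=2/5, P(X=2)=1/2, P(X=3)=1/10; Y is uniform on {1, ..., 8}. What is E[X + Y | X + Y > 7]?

241/27

P(X + Y > 7) = 27/80.
Summing (X+Y)·P(x,y) over outcomes with X + Y > 7 gives 241/80.
E[X + Y | X + Y > 7] = (241/80) / (27/80) = 241/27.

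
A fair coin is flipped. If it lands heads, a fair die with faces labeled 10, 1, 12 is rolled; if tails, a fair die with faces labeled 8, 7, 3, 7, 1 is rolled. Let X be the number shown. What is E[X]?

193/30

E[X | heads] = (10+1+12)/3 = 23/3.
E[X | tails] = (8+7+3+7+1)/5 = 26/5.
By the law of total expectation,
E[X] = (1/2)·(23/3) + (1/2)·(26/5) = 193/30.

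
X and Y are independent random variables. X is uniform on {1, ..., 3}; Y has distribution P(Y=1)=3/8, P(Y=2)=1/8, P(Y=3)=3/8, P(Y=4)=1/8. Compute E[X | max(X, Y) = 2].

P(max(X, Y) = 2) = 5/24.
Summing X·P(x,y) over outcomes with max(X, Y) = 2 gives 3/8.
E[X | max(X, Y) = 2] = (3/8) / (5/24) = 9/5.

9/5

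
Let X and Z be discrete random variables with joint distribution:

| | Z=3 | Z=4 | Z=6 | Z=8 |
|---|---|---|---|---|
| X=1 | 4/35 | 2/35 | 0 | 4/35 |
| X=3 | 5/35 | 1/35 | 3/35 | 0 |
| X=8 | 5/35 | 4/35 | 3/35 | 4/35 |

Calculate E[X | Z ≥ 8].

9/2

P(Z ≥ 8) = 8/35.
Σ X·P over the event = 1·(4/35) + 8·(4/35) = 36/35.
E[X | Z ≥ 8] = (36/35) / (8/35) = 9/2.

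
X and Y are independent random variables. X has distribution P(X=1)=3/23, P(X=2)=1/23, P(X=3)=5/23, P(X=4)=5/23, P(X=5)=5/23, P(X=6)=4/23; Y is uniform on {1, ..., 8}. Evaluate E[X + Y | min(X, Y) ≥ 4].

P(min(X, Y) ≥ 4) = 35/92.
Summing (X+Y)·P(x,y) over outcomes with min(X, Y) ≥ 4 gives 765/184.
E[X + Y | min(X, Y) ≥ 4] = (765/184) / (35/92) = 153/14.

153/14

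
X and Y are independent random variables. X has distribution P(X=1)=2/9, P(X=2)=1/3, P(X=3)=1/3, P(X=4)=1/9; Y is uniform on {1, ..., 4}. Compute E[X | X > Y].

P(X > Y) = 1/3.
Summing X·P(x,y) over outcomes with X > Y gives 1.
E[X | X > Y] = (1) / (1/3) = 3.

3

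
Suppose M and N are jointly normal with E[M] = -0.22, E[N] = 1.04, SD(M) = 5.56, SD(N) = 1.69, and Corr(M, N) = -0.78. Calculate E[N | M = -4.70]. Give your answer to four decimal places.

2.1021

The regression of N on M has slope ρ·σ_N/σ_M and passes through (μ_M, μ_N).
E[N | M=-4.70] = 1.04 + (-0.78)·(1.69/5.56)·(-4.70 − (-0.22)) = 1.04 + (-0.237086)·(-4.48) = 2.1021.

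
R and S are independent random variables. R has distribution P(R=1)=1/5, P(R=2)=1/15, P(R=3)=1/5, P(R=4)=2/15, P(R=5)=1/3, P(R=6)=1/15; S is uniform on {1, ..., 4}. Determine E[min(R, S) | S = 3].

38/15

P(S = 3) = 1/4.
Summing min(R,S)·P(x,y) over outcomes with S = 3 gives 19/30.
E[min(R, S) | S = 3] = (19/30) / (1/4) = 38/15.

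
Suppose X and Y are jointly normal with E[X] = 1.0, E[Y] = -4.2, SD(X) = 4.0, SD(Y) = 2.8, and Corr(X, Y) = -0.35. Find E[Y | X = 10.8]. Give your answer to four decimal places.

-6.6010

The regression of Y on X has slope ρ·σ_Y/σ_X and passes through (μ_X, μ_Y).
E[Y | X=10.8] = -4.2 + (-0.35)·(2.8/4.0)·(10.8 − (1.0)) = -4.2 + (-0.245)·(9.8) = -6.6010.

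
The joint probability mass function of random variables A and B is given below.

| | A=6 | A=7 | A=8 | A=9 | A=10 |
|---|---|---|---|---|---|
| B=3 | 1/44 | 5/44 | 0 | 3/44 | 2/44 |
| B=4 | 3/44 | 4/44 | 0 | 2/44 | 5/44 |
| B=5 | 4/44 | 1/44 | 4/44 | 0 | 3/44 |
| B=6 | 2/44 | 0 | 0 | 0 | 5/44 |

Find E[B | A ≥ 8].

9/2

P(A ≥ 8) = 6/11.
Σ B·P over the event = 5·(4/44) + 3·(3/44) + 4·(2/44) + 3·(2/44) + 4·(5/44) + 5·(3/44) + 6·(5/44) = 27/11.
E[B | A ≥ 8] = (27/11) / (6/11) = 9/2.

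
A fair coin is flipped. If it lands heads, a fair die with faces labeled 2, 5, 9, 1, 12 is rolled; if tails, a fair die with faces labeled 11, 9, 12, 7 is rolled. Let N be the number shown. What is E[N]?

E[N | heads] = (2+5+9+1+12)/5 = 29/5.
E[N | tails] = (11+9+12+7)/4 = 39/4.
By the law of total expectation,
E[N] = (1/2)·(29/5) + (1/2)·(39/4) = 311/40.

311/40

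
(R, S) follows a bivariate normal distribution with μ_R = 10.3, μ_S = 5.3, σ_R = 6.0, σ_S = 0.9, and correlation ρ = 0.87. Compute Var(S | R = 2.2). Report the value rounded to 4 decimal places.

0.1969

For a bivariate normal, Var(S | R=x) = σ_S²(1 − ρ²).
Var(S | R=2.2) = (0.9)²·(1 − (0.87)²) = 0.81·0.2431 = 0.1969.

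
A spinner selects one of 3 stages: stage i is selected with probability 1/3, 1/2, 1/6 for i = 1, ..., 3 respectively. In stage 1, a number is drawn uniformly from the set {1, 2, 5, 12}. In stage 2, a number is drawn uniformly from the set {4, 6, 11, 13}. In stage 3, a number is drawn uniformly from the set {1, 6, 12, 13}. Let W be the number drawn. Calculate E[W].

29/4

E[W | stage 1] = (1+2+5+12)/4 = 5.
E[W | stage 2] = (4+6+11+13)/4 = 17/2.
E[W | stage 3] = (1+6+12+13)/4 = 8.
By the law of total expectation,
E[W] = (1/3)·(5) + (1/2)·(17/2) + (1/6)·(8) = 29/4.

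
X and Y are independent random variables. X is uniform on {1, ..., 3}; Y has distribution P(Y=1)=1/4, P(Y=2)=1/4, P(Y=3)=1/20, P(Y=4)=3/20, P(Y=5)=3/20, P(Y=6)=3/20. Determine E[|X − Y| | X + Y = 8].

3

P(X + Y = 8) = 1/10.
Summing |X−Y|·P(x,y) over outcomes with X + Y = 8 gives 3/10.
E[|X − Y| | X + Y = 8] = (3/10) / (1/10) = 3.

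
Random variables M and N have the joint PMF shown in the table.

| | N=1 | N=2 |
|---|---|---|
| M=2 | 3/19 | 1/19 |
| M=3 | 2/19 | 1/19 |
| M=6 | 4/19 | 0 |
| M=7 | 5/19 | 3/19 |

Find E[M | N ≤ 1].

71/14

P(N ≤ 1) = 14/19.
Σ M·P over the event = 2·(3/19) + 3·(2/19) + 6·(4/19) + 7·(5/19) = 71/19.
E[M | N ≤ 1] = (71/19) / (14/19) = 71/14.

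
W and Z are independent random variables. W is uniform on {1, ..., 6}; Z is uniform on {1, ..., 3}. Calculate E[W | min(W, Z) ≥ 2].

4

Outcomes with min(W, Z) ≥ 2: (2,2), (2,3), (3,2), (3,3), (4,2), (4,3), (5,2), (5,3), (6,2), (6,3), each with probability 1/18.
E[W | min(W, Z) ≥ 2] = (2 + 2 + 3 + 3 + 4 + 4 + 5 + 5 + 6 + 6) / 10 = 4.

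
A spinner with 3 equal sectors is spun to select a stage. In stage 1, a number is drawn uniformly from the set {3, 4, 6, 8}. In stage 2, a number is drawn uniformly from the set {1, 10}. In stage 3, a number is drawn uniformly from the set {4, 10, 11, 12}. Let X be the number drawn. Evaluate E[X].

E[X | stage 1] = (3+4+6+8)/4 = 21/4.
E[X | stage 2] = (1+10)/2 = 11/2.
E[X | stage 3] = (4+10+11+12)/4 = 37/4.
E[X] = (1/3)·(21/4) + (1/3)·(11/2) + (1/3)·(37/4) = 20/3.

20/3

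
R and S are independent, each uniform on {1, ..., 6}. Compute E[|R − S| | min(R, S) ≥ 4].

8/9

P(min(R, S) ≥ 4) = 1/4.
Summing |R−S|·P(x,y) over outcomes with min(R, S) ≥ 4 gives 2/9.
E[|R − S| | min(R, S) ≥ 4] = (2/9) / (1/4) = 8/9.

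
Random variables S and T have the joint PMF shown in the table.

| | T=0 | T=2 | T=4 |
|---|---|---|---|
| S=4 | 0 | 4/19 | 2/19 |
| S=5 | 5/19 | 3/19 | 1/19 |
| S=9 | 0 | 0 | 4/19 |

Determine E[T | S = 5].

P(S = 5) = 9/19.
Σ T·P over the event = 0·(5/19) + 2·(3/19) + 4·(1/19) = 10/19.
E[T | S = 5] = (10/19) / (9/19) = 10/9.

10/9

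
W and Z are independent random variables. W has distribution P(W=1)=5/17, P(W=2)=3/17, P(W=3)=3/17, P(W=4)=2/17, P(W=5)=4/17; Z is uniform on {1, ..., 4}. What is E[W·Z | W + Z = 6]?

P(W + Z = 6) = 3/17.
Summing WZ·P(x,y) over outcomes with W + Z = 6 gives 87/68.
E[W·Z | W + Z = 6] = (87/68) / (3/17) = 29/4.

29/4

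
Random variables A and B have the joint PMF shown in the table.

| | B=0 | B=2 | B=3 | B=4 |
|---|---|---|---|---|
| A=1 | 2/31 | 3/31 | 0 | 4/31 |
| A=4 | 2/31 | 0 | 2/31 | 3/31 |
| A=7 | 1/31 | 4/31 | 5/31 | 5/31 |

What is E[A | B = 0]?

17/5

P(B = 0) = 5/31.
Σ A·P over the event = 1·(2/31) + 4·(2/31) + 7·(1/31) = 17/31.
E[A | B = 0] = (17/31) / (5/31) = 17/5.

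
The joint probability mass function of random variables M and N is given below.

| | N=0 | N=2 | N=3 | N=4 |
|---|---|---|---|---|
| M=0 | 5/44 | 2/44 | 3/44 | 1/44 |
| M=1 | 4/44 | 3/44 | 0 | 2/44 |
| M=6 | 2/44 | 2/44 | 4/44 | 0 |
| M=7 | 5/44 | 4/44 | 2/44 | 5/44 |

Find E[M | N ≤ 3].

11/3

P(N ≤ 3) = 9/11.
Summing M·P(M=x,N=y) over the conditioning event gives 3.
E[M | N ≤ 3] = (3) / (9/11) = 11/3.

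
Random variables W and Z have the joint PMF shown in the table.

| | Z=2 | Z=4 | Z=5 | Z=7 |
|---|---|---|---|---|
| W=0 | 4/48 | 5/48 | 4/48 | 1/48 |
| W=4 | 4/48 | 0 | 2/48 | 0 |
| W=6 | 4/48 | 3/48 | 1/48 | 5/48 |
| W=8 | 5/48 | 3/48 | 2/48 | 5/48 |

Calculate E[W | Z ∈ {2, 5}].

P(Z ∈ {2, 5}) = 13/24.
Σ W·P over the event = 0·(4/48) + 0·(4/48) + 4·(4/48) + 4·(2/48) + 6·(4/48) + 6·(1/48) + 8·(5/48) + 8·(2/48) = 55/24.
E[W | Z ∈ {2, 5}] = (55/24) / (13/24) = 55/13.

55/13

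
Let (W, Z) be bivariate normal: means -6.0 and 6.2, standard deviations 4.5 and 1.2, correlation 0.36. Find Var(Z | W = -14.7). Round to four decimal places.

1.2534

The conditional variance in a bivariate normal is σ_Z²(1 − ρ²), independent of x.
Var(Z | W=-14.7) = (1.2)²·(1 − (0.36)²) = 1.44·0.8704 = 1.2534.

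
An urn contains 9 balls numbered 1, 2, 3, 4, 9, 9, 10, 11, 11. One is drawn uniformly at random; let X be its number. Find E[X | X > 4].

10

P(X > 4) = 5/9.
Σ over the event: 9·2/9 + 10·1/9 + 11·2/9 = 50/9.
E[X | X > 4] = (50/9) / (5/9) = 10.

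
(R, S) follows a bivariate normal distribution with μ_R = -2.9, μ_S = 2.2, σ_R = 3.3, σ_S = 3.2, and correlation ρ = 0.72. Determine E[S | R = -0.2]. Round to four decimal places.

4.0851

For a bivariate normal, E[S | R=x] = μ_S + ρ·(σ_S/σ_R)·(x − μ_R).
E[S | R=-0.2] = 2.2 + (0.72)·(3.2/3.3)·(-0.2 − (-2.9)) = 2.2 + (0.69818)·(2.7) = 4.0851.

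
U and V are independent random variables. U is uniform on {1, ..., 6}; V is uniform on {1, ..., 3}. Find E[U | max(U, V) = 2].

Outcomes with max(U, V) = 2: (1,2), (2,1), (2,2), each with probability 1/18.
E[U | max(U, V) = 2] = (1 + 2 + 2) / 3 = 5/3.

5/3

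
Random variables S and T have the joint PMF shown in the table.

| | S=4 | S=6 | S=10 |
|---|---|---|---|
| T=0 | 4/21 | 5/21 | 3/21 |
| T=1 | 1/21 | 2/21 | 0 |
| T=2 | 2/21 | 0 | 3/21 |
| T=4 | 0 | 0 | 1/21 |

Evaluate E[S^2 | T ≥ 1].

P(T ≥ 1) = 3/7.
Σ S^2·P over the event = 16·(1/21) + 16·(2/21) + 36·(2/21) + 100·(3/21) + 100·(1/21) = 520/21.
E[S^2 | T ≥ 1] = (520/21) / (3/7) = 520/9.

520/9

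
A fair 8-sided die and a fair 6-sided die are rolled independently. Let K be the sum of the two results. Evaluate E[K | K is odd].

8

P(K is odd) = 1/2.
Σ over the event: 3·1/24 + 5·1/12 + 7·1/8 + 9·1/8 + 11·1/12 + 13·1/24 = 4.
E[K | K is odd] = (4) / (1/2) = 8.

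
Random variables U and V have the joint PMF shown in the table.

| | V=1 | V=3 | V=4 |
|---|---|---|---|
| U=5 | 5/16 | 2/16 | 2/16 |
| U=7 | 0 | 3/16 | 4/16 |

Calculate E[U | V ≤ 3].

P(V ≤ 3) = 5/8.
Σ U·P over the event = 5·(5/16) + 5·(2/16) + 7·(3/16) = 7/2.
E[U | V ≤ 3] = (7/2) / (5/8) = 28/5.

28/5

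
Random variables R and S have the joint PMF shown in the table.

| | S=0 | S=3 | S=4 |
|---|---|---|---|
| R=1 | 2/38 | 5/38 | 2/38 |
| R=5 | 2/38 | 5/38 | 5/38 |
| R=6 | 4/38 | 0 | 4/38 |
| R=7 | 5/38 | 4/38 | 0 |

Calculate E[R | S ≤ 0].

71/13

P(S ≤ 0) = 13/38.
Summing R·P(R=x,S=y) over the conditioning event gives 71/38.
E[R | S ≤ 0] = (71/38) / (13/38) = 71/13.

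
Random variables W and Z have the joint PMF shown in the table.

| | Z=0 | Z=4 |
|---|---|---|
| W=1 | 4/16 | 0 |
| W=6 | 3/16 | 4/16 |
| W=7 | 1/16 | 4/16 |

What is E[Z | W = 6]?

P(W = 6) = 7/16.
Summing Z·P(W=x,Z=y) over the conditioning event gives 1.
E[Z | W = 6] = (1) / (7/16) = 16/7.

16/7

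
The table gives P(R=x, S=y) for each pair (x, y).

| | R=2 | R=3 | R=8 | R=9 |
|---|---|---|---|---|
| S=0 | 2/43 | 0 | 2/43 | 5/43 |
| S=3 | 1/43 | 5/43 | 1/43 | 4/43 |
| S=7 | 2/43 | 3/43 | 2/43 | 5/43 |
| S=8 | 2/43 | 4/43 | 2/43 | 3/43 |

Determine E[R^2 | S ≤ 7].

P(S ≤ 7) = 32/43.
Summing R^2·P(R=x,S=y) over the conditioning event gives 1546/43.
E[R^2 | S ≤ 7] = (1546/43) / (32/43) = 773/16.

773/16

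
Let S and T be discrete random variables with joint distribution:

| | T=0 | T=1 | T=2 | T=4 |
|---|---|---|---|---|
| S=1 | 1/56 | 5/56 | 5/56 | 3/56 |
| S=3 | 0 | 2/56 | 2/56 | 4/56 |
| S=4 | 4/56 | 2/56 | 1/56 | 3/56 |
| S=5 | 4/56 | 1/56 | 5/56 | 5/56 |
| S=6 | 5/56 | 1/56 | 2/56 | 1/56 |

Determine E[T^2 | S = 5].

P(S = 5) = 15/56.
Σ T^2·P over the event = 0·(4/56) + 1·(1/56) + 4·(5/56) + 16·(5/56) = 101/56.
E[T^2 | S = 5] = (101/56) / (15/56) = 101/15.

101/15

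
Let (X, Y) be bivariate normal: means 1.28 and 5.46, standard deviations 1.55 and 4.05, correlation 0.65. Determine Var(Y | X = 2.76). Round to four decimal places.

The conditional variance in a bivariate normal is σ_Y²(1 − ρ²), independent of x.
Var(Y | X=2.76) = (4.05)²·(1 − (0.65)²) = 16.4025·0.5775 = 9.4724.

9.4724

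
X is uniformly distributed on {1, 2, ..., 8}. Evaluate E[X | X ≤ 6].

7/2

Given X ≤ 6, X is equally likely to be any of {1, 2, 3, 4, 5, 6}.
E[X | X ≤ 6] = (1 + 2 + 3 + 4 + 5 + 6) / 6 = 7/2.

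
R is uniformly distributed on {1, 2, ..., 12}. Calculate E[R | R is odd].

6

Given R is odd, R is equally likely to be any of {1, 3, 5, 7, 9, 11}.
E[R | R is odd] = (1 + 3 + 5 + 7 + 9 + 11) / 6 = 6.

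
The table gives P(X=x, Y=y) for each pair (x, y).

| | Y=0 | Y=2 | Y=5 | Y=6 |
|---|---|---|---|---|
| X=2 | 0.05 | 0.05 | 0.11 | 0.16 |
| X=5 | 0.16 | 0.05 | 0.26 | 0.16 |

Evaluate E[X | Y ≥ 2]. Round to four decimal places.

3.7848

P(Y ≥ 2) = 0.79.
Σ X·P over the event = 2·(0.05) + 2·(0.11) + 2·(0.16) + 5·(0.05) + 5·(0.26) + 5·(0.16) = 2.99.
E[X | Y ≥ 2] = (2.99) / (0.79) = 3.7848.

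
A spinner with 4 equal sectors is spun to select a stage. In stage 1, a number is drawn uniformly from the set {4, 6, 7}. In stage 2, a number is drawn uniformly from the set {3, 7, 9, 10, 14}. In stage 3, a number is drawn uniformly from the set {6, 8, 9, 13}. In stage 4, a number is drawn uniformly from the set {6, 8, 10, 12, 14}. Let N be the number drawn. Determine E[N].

499/60

E[N | stage 1] = (4+6+7)/3 = 17/3.
E[N | stage 2] = (3+7+9+10+14)/5 = 43/5.
E[N | stage 3] = (6+8+9+13)/4 = 9.
E[N | stage 4] = (6+8+10+12+14)/5 = 10.
By the law of total expectation,
E[N] = (1/4)·(17/3) + (1/4)·(43/5) + (1/4)·(9) + (1/4)·(10) = 499/60.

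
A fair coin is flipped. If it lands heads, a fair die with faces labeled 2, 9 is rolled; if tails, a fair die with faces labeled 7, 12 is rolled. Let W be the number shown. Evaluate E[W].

E[W | heads] = (2+9)/2 = 11/2.
E[W | tails] = (7+12)/2 = 19/2.
E[W] = (1/2)·(11/2) + (1/2)·(19/2) = 15/2.

15/2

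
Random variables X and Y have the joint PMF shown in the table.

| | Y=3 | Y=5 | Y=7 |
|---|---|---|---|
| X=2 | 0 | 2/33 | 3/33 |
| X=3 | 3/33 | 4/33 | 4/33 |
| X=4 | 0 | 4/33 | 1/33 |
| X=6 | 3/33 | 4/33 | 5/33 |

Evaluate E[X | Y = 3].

9/2

P(Y = 3) = 2/11.
Σ X·P over the event = 3·(3/33) + 6·(3/33) = 9/11.
E[X | Y = 3] = (9/11) / (2/11) = 9/2.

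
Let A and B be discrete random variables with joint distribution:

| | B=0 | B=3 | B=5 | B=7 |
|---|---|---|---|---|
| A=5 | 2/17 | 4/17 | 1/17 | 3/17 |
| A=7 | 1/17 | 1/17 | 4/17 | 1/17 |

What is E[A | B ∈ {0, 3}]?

11/2

P(B ∈ {0, 3}) = 8/17.
Σ A·P over the event = 5·(2/17) + 5·(4/17) + 7·(1/17) + 7·(1/17) = 44/17.
E[A | B ∈ {0, 3}] = (44/17) / (8/17) = 11/2.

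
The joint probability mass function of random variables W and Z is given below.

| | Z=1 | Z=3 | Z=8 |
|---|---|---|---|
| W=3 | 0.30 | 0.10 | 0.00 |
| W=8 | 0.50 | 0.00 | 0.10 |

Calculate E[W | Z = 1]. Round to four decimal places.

P(Z = 1) = 0.80.
Σ W·P over the event = 3·(0.30) + 8·(0.50) = 4.90.
E[W | Z = 1] = (4.90) / (0.80) = 6.1250.

6.1250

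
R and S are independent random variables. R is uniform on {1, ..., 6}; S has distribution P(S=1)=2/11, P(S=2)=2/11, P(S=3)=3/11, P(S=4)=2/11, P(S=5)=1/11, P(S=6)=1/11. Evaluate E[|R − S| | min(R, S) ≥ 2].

14/9

P(min(R, S) ≥ 2) = 15/22.
Summing |R−S|·P(x,y) over outcomes with min(R, S) ≥ 2 gives 35/33.
E[|R − S| | min(R, S) ≥ 2] = (35/33) / (15/22) = 14/9.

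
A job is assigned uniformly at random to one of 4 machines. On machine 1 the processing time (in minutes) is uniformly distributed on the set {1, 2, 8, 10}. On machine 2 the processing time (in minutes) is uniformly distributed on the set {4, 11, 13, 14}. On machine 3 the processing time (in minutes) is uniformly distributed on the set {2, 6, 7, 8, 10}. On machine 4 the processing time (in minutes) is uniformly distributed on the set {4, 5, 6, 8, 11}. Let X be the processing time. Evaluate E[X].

583/80

E[X | machine 1] = (1+2+8+10)/4 = 21/4.
E[X | machine 2] = (4+11+13+14)/4 = 21/2.
E[X | machine 3] = (2+6+7+8+10)/5 = 33/5.
E[X | machine 4] = (4+5+6+8+11)/5 = 34/5.
By the law of total expectation,
E[X] = (1/4)·(21/4) + (1/4)·(21/2) + (1/4)·(33/5) + (1/4)·(34/5) = 583/80.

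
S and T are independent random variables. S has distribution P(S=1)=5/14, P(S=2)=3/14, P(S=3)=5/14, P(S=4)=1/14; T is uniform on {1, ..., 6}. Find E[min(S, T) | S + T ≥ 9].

P(S + T ≥ 9) = 1/12.
Summing min(S,T)·P(x,y) over outcomes with S + T ≥ 9 gives 23/84.
E[min(S, T) | S + T ≥ 9] = (23/84) / (1/12) = 23/7.

23/7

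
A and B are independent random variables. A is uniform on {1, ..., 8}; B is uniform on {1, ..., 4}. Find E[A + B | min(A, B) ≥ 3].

9

P(min(A, B) ≥ 3) = 3/8.
Summing (A+B)·P(x,y) over outcomes with min(A, B) ≥ 3 gives 27/8.
E[A + B | min(A, B) ≥ 3] = (27/8) / (3/8) = 9.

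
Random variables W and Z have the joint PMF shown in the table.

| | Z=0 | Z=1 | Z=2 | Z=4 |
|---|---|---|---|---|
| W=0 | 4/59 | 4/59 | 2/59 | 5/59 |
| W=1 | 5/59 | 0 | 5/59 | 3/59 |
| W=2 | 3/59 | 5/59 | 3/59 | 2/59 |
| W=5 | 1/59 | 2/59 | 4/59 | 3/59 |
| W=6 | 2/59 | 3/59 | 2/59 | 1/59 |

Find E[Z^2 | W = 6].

P(W = 6) = 8/59.
Σ Z^2·P over the event = 0·(2/59) + 1·(3/59) + 4·(2/59) + 16·(1/59) = 27/59.
E[Z^2 | W = 6] = (27/59) / (8/59) = 27/8.

27/8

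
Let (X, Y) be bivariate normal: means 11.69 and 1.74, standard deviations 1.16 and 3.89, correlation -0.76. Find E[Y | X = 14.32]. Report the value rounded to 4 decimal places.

E[Y | X=x] = μ_Y + ρ(σ_Y/σ_X)(x − μ_X) for jointly normal variables.
E[Y | X=14.32] = 1.74 + (-0.76)·(3.89/1.16)·(14.32 − (11.69)) = 1.74 + (-2.54862)·(2.63) = -4.9629.

-4.9629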